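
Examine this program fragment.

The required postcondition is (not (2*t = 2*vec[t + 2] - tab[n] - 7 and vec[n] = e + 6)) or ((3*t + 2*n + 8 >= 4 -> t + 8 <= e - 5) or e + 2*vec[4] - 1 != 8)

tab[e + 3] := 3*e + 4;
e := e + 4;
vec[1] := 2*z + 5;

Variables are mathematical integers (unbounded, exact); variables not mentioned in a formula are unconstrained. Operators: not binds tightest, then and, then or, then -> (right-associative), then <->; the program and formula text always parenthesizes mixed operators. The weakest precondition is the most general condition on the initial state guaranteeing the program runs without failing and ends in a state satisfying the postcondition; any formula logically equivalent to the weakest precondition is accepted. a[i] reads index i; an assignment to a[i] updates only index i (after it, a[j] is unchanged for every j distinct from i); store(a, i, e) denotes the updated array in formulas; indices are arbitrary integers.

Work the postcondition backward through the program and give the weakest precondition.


Working backward. After the program, the postcondition (not (2*t = 2*vec[t + 2] - tab[n] - 7 and vec[n] = e + 6)) or ((3*t + 2*n + 8 >= 4 -> t + 8 <= e - 5) or e + 2*vec[4] - 1 != 8) must hold; in canonical form it is (not (tab[n] + 2*t = 2*vec[t + 2] - 7 and vec[n] = e + 6)) or (2*n + 3*t >= -4 -> t <= e - 13) or 2*vec[4] + e != 9.
Before vec[1] := 2*z + 5: (not (tab[n] + 2*t = 2*store(vec, 1, 2*z + 5)[t + 2] - 7 and store(vec, 1, 2*z + 5)[n] = e + 6)) or (2*n + 3*t >= -4 -> t <= e - 13) or 2*vec[4] + e != 9
Before e := e + 4: (not (tab[n] + 2*t = 2*store(vec, 1, 2*z + 5)[t + 2] - 7 and store(vec, 1, 2*z + 5)[n] = e + 10)) or (2*n + 3*t >= -4 -> t <= e - 9) or 2*vec[4] + e != 5
Before tab[e + 3] := 3*e + 4: (not (store(tab, e + 3, 3*e + 4)[n] + 2*t = 2*store(vec, 1, 2*z + 5)[t + 2] - 7 and store(vec, 1, 2*z + 5)[n] = e + 10)) or (2*n + 3*t >= -4 -> t <= e - 9) or 2*vec[4] + e != 5
Answer: WP = (not (store(tab, e + 3, 3*e + 4)[n] + 2*t = 2*store(vec, 1, 2*z + 5)[t + 2] - 7 and store(vec, 1, 2*z + 5)[n] = e + 10)) or (2*n + 3*t >= -4 -> t <= e - 9) or 2*vec[4] + e != 5


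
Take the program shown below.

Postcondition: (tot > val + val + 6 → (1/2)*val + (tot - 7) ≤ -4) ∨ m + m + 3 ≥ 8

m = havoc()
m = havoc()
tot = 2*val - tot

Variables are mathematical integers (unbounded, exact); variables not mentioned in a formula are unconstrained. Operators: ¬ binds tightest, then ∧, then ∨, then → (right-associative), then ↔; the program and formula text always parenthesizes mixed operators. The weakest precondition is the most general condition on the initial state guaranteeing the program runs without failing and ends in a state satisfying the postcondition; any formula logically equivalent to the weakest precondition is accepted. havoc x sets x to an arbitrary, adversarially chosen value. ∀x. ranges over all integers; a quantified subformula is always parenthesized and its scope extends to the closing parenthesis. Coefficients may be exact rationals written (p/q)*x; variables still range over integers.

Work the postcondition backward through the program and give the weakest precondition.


Working backward. After the program, the postcondition (tot > val + val + 6 → (1/2)*val + (tot - 7) ≤ -4) ∨ m + m + 3 ≥ 8 must hold; in canonical form it is (tot > 2*val + 6 → tot + (1/2)*val ≤ 3) ∨ 2*m ≥ 5.
Before tot := 2*val - tot: (tot < -6 → (5/2)*val ≤ tot + 3) ∨ 2*m ≥ 5
Before havoc m: ∀m_1. ((tot < -6 → (5/2)*val ≤ tot + 3) ∨ 2*m_1 ≥ 5)
Before havoc m: ∀m_1. ((tot < -6 → (5/2)*val ≤ tot + 3) ∨ 2*m_1 ≥ 5)
Answer: WP = ∀m_1. ((tot < -6 → (5/2)*val ≤ tot + 3) ∨ 2*m_1 ≥ 5)


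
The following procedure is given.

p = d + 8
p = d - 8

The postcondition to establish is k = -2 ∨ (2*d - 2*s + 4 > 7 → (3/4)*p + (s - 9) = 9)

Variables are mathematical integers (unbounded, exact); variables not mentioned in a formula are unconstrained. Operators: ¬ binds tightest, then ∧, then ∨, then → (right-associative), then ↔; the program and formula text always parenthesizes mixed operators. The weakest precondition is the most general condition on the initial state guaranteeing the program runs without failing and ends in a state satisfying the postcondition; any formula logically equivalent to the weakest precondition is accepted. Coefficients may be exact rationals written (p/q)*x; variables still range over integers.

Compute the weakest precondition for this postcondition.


Working backward. After the program, the postcondition k = -2 ∨ (2*d - 2*s + 4 > 7 → (3/4)*p + (s - 9) = 9) must hold; in canonical form it is k = -2 ∨ (2*d > 2*s + 3 → (3/4)*p + s = 18).
Before p := d - 8: k = -2 ∨ (2*d > 2*s + 3 → (3/4)*d + s = 24)
Before p := d + 8: k = -2 ∨ (2*d > 2*s + 3 → (3/4)*d + s = 24)
Answer: WP = k = -2 ∨ (2*d > 2*s + 3 → (3/4)*d + s = 24)


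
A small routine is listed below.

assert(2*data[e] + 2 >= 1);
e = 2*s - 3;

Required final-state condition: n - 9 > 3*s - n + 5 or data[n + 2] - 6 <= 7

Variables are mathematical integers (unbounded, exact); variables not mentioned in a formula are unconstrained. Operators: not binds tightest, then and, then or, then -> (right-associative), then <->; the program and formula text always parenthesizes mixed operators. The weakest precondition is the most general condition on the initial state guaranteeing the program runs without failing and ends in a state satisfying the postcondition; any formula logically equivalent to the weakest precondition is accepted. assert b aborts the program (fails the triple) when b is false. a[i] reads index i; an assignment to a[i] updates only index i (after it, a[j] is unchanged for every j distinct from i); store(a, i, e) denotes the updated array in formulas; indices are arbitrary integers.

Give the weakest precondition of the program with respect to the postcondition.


Working backward. After the program, the postcondition n - 9 > 3*s - n + 5 or data[n + 2] - 6 <= 7 must hold; in canonical form it is 2*n > 3*s + 14 or data[n + 2] <= 13.
Before e := 2*s - 3: 2*n > 3*s + 14 or data[n + 2] <= 13
Before assert 2*data[e] + 2 >= 1: 2*data[e] >= -1 and (2*n > 3*s + 14 or data[n + 2] <= 13)
Answer: WP = 2*data[e] >= -1 and (2*n > 3*s + 14 or data[n + 2] <= 13)


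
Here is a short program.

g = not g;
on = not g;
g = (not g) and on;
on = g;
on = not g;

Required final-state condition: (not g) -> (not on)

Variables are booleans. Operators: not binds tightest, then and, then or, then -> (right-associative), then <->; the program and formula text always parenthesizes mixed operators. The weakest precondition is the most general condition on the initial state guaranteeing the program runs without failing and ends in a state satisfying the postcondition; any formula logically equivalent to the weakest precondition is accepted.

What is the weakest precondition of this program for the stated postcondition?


Working backward. After the program, (not g) -> (not on) must hold.
Before on := not g: (not g) -> g
Before on := g: (not g) -> g
Before g := (not g) and on: (not ((not g) and on)) -> ((not g) and on)
Before on := not g: g -> (not g)
Before g := not g: (not g) -> g
Answer: WP = (not g) -> g


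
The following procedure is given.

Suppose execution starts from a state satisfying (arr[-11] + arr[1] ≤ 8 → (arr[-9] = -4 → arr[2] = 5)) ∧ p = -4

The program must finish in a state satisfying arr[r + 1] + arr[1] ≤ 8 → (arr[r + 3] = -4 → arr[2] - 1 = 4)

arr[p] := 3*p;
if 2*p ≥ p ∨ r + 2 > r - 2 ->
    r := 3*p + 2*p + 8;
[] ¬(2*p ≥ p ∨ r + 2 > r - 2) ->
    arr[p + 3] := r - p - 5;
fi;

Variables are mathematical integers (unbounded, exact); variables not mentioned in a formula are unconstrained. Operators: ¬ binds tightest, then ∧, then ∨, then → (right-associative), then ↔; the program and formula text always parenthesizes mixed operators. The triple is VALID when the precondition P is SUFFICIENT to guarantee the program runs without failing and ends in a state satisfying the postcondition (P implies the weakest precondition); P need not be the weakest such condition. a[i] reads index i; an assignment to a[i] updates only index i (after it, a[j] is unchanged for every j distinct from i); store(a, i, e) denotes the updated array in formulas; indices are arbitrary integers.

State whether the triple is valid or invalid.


Working backward. After the program, the postcondition arr[r + 1] + arr[1] ≤ 8 → (arr[r + 3] = -4 → arr[2] - 1 = 4) must hold; in canonical form it is arr[r + 1] + arr[1] ≤ 8 → (arr[r + 3] = -4 → arr[2] = 5).
Then branch requires arr[5*p + 9] + arr[1] ≤ 8 → (arr[5*p + 11] = -4 → arr[2] = 5); else branch requires store(arr, p + 3, -p + r - 5)[r + 1] + store(arr, p + 3, -p + r - 5)[1] ≤ 8 → (store(arr, p + 3, -p + r - 5)[r + 3] = -4 → store(arr, p + 3, -p + r - 5)[2] = 5).
Before the if: arr[5*p + 9] + arr[1] ≤ 8 → (arr[5*p + 11] = -4 → arr[2] = 5)
Before arr[p] := 3*p: store(arr, p, 3*p)[5*p + 9] + store(arr, p, 3*p)[1] ≤ 8 → (store(arr, p, 3*p)[5*p + 11] = -4 → store(arr, p, 3*p)[2] = 5)
The weakest precondition is store(arr, p, 3*p)[5*p + 9] + store(arr, p, 3*p)[1] ≤ 8 → (store(arr, p, 3*p)[5*p + 11] = -4 → store(arr, p, 3*p)[2] = 5).
Check whether (arr[-11] + arr[1] ≤ 8 → (arr[-9] = -4 → arr[2] = 5)) ∧ p = -4 implies it.
Every state satisfying the precondition satisfies the weakest precondition: the implication holds.
Answer: valid


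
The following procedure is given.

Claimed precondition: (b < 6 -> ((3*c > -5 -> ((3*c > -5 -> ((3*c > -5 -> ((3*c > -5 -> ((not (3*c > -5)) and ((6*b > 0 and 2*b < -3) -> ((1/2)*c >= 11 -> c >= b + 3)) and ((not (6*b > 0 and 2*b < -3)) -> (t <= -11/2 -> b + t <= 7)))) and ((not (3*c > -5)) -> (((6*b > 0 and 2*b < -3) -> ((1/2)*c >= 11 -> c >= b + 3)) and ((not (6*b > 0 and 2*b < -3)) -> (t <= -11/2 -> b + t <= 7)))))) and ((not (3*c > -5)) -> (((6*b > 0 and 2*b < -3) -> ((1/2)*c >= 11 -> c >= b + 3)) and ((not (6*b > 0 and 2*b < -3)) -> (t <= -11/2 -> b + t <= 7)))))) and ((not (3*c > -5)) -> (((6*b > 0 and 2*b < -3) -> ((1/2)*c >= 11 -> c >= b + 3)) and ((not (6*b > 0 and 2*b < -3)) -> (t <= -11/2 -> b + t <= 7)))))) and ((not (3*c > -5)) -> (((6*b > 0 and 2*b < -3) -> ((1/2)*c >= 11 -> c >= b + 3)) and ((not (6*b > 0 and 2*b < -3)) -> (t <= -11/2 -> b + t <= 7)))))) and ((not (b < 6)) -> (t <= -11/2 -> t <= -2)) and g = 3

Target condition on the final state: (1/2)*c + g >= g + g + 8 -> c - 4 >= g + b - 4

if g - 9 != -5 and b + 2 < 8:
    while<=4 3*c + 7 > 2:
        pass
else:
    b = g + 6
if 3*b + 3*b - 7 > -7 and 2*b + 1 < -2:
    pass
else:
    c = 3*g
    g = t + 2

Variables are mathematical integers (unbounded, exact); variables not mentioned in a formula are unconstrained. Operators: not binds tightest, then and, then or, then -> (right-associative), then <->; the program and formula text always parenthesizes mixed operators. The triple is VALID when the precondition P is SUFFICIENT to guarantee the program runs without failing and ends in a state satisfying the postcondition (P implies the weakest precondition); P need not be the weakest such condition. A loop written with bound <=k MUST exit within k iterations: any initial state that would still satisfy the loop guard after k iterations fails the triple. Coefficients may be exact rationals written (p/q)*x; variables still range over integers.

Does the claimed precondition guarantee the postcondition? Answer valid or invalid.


Working backward. After the program, the postcondition (1/2)*c + g >= g + g + 8 -> c - 4 >= g + b - 4 must hold; in canonical form it is (1/2)*c >= g + 8 -> c >= b + g.
Then branch requires (1/2)*c >= g + 8 -> c >= b + g; else branch requires (3/2)*g >= t + 10 -> 3*g >= b + t + 2.
Before the if: ((6*b > 0 and 2*b < -3) -> ((1/2)*c >= g + 8 -> c >= b + g)) and ((not (6*b > 0 and 2*b < -3)) -> ((3/2)*g >= t + 10 -> 3*g >= b + t + 2))
Then branch requires (3*c > -5 -> ((3*c > -5 -> ((3*c > -5 -> ((3*c > -5 -> ((not (3*c > -5)) and ((6*b > 0 and 2*b < -3) -> ((1/2)*c >= g + 8 -> c >= b + g)) and ((not (6*b > 0 and 2*b < -3)) -> ((3/2)*g >= t + 10 -> 3*g >= b + t + 2)))) and ((not (3*c > -5)) -> (((6*b > 0 and 2*b < -3) -> ((1/2)*c >= g + 8 -> c >= b + g)) and ((not (6*b > 0 and 2*b < -3)) -> ((3/2)*g >= t + 10 -> 3*g >= b + t + 2)))))) and ((not (3*c > -5)) -> (((6*b > 0 and 2*b < -3) -> ((1/2)*c >= g + 8 -> c >= b + g)) and ((not (6*b > 0 and 2*b < -3)) -> ((3/2)*g >= t + 10 -> 3*g >= b + t + 2)))))) and ((not (3*c > -5)) -> (((6*b > 0 and 2*b < -3) -> ((1/2)*c >= g + 8 -> c >= b + g)) and ((not (6*b > 0 and 2*b < -3)) -> ((3/2)*g >= t + 10 -> 3*g >= b + t + 2)))))) and ((not (3*c > -5)) -> (((6*b > 0 and 2*b < -3) -> ((1/2)*c >= g + 8 -> c >= b + g)) and ((not (6*b > 0 and 2*b < -3)) -> ((3/2)*g >= t + 10 -> 3*g >= b + t + 2)))); else branch requires ((6*g > -36 and 2*g < -15) -> ((1/2)*c >= g + 8 -> c >= 2*g + 6)) and ((not (6*g > -36 and 2*g < -15)) -> ((3/2)*g >= t + 10 -> 2*g >= t + 8)).
Before the if: ((g != 4 and b < 6) -> ((3*c > -5 -> ((3*c > -5 -> ((3*c > -5 -> ((3*c > -5 -> ((not (3*c > -5)) and ((6*b > 0 and 2*b < -3) -> ((1/2)*c >= g + 8 -> c >= b + g)) and ((not (6*b > 0 and 2*b < -3)) -> ((3/2)*g >= t + 10 -> 3*g >= b + t + 2)))) and ((not (3*c > -5)) -> (((6*b > 0 and 2*b < -3) -> ((1/2)*c >= g + 8 -> c >= b + g)) and ((not (6*b > 0 and 2*b < -3)) -> ((3/2)*g >= t + 10 -> 3*g >= b + t + 2)))))) and ((not (3*c > -5)) -> (((6*b > 0 and 2*b < -3) -> ((1/2)*c >= g + 8 -> c >= b + g)) and ((not (6*b > 0 and 2*b < -3)) -> ((3/2)*g >= t + 10 -> 3*g >= b + t + 2)))))) and ((not (3*c > -5)) -> (((6*b > 0 and 2*b < -3) -> ((1/2)*c >= g + 8 -> c >= b + g)) and ((not (6*b > 0 and 2*b < -3)) -> ((3/2)*g >= t + 10 -> 3*g >= b + t + 2)))))) and ((not (3*c > -5)) -> (((6*b > 0 and 2*b < -3) -> ((1/2)*c >= g + 8 -> c >= b + g)) and ((not (6*b > 0 and 2*b < -3)) -> ((3/2)*g >= t + 10 -> 3*g >= b + t + 2)))))) and ((not (g != 4 and b < 6)) -> (((6*g > -36 and 2*g < -15) -> ((1/2)*c >= g + 8 -> c >= 2*g + 6)) and ((not (6*g > -36 and 2*g < -15)) -> ((3/2)*g >= t + 10 -> 2*g >= t + 8))))
The weakest precondition is ((g != 4 and b < 6) -> ((3*c > -5 -> ((3*c > -5 -> ((3*c > -5 -> ((3*c > -5 -> ((not (3*c > -5)) and ((6*b > 0 and 2*b < -3) -> ((1/2)*c >= g + 8 -> c >= b + g)) and ((not (6*b > 0 and 2*b < -3)) -> ((3/2)*g >= t + 10 -> 3*g >= b + t + 2)))) and ((not (3*c > -5)) -> (((6*b > 0 and 2*b < -3) -> ((1/2)*c >= g + 8 -> c >= b + g)) and ((not (6*b > 0 and 2*b < -3)) -> ((3/2)*g >= t + 10 -> 3*g >= b + t + 2)))))) and ((not (3*c > -5)) -> (((6*b > 0 and 2*b < -3) -> ((1/2)*c >= g + 8 -> c >= b + g)) and ((not (6*b > 0 and 2*b < -3)) -> ((3/2)*g >= t + 10 -> 3*g >= b + t + 2)))))) and ((not (3*c > -5)) -> (((6*b > 0 and 2*b < -3) -> ((1/2)*c >= g + 8 -> c >= b + g)) and ((not (6*b > 0 and 2*b < -3)) -> ((3/2)*g >= t + 10 -> 3*g >= b + t + 2)))))) and ((not (3*c > -5)) -> (((6*b > 0 and 2*b < -3) -> ((1/2)*c >= g + 8 -> c >= b + g)) and ((not (6*b > 0 and 2*b < -3)) -> ((3/2)*g >= t + 10 -> 3*g >= b + t + 2)))))) and ((not (g != 4 and b < 6)) -> (((6*g > -36 and 2*g < -15) -> ((1/2)*c >= g + 8 -> c >= 2*g + 6)) and ((not (6*g > -36 and 2*g < -15)) -> ((3/2)*g >= t + 10 -> 2*g >= t + 8)))).
Check whether (b < 6 -> ((3*c > -5 -> ((3*c > -5 -> ((3*c > -5 -> ((3*c > -5 -> ((not (3*c > -5)) and ((6*b > 0 and 2*b < -3) -> ((1/2)*c >= 11 -> c >= b + 3)) and ((not (6*b > 0 and 2*b < -3)) -> (t <= -11/2 -> b + t <= 7)))) and ((not (3*c > -5)) -> (((6*b > 0 and 2*b < -3) -> ((1/2)*c >= 11 -> c >= b + 3)) and ((not (6*b > 0 and 2*b < -3)) -> (t <= -11/2 -> b + t <= 7)))))) and ((not (3*c > -5)) -> (((6*b > 0 and 2*b < -3) -> ((1/2)*c >= 11 -> c >= b + 3)) and ((not (6*b > 0 and 2*b < -3)) -> (t <= -11/2 -> b + t <= 7)))))) and ((not (3*c > -5)) -> (((6*b > 0 and 2*b < -3) -> ((1/2)*c >= 11 -> c >= b + 3)) and ((not (6*b > 0 and 2*b < -3)) -> (t <= -11/2 -> b + t <= 7)))))) and ((not (3*c > -5)) -> (((6*b > 0 and 2*b < -3) -> ((1/2)*c >= 11 -> c >= b + 3)) and ((not (6*b > 0 and 2*b < -3)) -> (t <= -11/2 -> b + t <= 7)))))) and ((not (b < 6)) -> (t <= -11/2 -> t <= -2)) and g = 3 implies it.
Every state satisfying the precondition satisfies the weakest precondition: the implication holds.
Answer: valid


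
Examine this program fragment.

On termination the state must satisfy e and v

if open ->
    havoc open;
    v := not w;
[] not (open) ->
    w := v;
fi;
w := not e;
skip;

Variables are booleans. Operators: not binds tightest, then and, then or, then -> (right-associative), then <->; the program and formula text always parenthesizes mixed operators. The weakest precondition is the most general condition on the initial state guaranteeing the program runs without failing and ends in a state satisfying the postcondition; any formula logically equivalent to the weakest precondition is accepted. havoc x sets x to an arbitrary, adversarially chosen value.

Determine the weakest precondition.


Working backward. After the program, e and v must hold.
Before skip: e and v
Before w := not e: e and v
Then branch requires e and (not w); else branch requires e and v.
Before the if: (open -> (e and (not w))) and ((not open) -> (e and v))
Answer: WP = (open -> (e and (not w))) and ((not open) -> (e and v))


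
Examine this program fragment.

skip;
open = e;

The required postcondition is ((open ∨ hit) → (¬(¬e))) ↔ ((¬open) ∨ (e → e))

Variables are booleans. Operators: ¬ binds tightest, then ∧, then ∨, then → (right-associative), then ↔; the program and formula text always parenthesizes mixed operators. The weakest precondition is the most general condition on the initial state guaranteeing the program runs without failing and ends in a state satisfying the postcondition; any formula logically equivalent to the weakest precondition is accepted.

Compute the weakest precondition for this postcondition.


Working backward. After the program, the postcondition ((open ∨ hit) → (¬(¬e))) ↔ ((¬open) ∨ (e → e)) must hold; in canonical form it is (open ∨ hit) → e.
Before open := e: (e ∨ hit) → e
Before skip: (e ∨ hit) → e
Answer: WP = (e ∨ hit) → e


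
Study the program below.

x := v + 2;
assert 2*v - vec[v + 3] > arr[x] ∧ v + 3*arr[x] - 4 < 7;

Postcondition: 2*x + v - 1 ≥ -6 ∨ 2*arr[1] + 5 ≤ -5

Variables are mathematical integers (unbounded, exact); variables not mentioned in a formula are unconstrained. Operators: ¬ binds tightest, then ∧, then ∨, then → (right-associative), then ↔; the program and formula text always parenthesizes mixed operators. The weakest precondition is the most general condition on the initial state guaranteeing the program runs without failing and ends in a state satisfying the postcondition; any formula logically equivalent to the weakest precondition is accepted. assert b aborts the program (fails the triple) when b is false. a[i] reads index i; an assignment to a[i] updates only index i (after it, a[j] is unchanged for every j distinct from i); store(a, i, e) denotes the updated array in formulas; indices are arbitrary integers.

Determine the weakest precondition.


Working backward. After the program, the postcondition 2*x + v - 1 ≥ -6 ∨ 2*arr[1] + 5 ≤ -5 must hold; in canonical form it is v + 2*x ≥ -5 ∨ 2*arr[1] ≤ -10.
Before assert 2*v - vec[v + 3] > arr[x] ∧ v + 3*arr[x] - 4 < 7: 2*v > arr[x] + vec[v + 3] ∧ 3*arr[x] + v < 11 ∧ (v + 2*x ≥ -5 ∨ 2*arr[1] ≤ -10)
Before x := v + 2: 2*v > arr[v + 2] + vec[v + 3] ∧ 3*arr[v + 2] + v < 11 ∧ (3*v ≥ -9 ∨ 2*arr[1] ≤ -10)
Answer: WP = 2*v > arr[v + 2] + vec[v + 3] ∧ 3*arr[v + 2] + v < 11 ∧ (3*v ≥ -9 ∨ 2*arr[1] ≤ -10)


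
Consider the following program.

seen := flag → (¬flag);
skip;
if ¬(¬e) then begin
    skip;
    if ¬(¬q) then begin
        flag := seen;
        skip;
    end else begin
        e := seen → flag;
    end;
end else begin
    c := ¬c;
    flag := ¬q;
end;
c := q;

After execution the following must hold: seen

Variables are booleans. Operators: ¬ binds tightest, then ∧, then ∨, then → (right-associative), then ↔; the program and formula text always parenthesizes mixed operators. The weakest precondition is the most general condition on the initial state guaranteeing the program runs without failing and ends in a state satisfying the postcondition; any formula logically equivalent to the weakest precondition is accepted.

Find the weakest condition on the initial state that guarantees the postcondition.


Working backward. After the program, seen must hold.
Before c := q: seen
Then branch requires (q → seen) ∧ ((¬q) → seen); else branch requires seen.
Before the if: (e → ((q → seen) ∧ ((¬q) → seen))) ∧ ((¬e) → seen)
Before skip: (e → ((q → seen) ∧ ((¬q) → seen))) ∧ ((¬e) → seen)
Before seen := flag → (¬flag): (e → ((q → (flag → (¬flag))) ∧ ((¬q) → (flag → (¬flag))))) ∧ ((¬e) → (flag → (¬flag)))
Answer: WP = (e → ((q → (flag → (¬flag))) ∧ ((¬q) → (flag → (¬flag))))) ∧ ((¬e) → (flag → (¬flag)))


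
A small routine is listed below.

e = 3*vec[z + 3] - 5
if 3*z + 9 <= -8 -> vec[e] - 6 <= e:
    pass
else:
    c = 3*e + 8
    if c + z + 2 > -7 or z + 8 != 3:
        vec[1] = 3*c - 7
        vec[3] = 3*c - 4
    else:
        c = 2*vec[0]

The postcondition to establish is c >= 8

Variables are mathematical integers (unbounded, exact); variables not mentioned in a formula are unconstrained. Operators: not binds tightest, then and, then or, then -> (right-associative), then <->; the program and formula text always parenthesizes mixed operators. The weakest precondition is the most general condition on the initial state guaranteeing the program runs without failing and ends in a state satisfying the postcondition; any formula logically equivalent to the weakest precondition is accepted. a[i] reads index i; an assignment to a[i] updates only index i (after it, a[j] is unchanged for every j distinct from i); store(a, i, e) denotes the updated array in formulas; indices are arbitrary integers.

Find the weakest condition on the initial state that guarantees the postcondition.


Working backward. After the program, c >= 8 must hold.
Then branch requires c >= 8; else branch requires ((3*e + z > -17 or z != -5) -> 3*e >= 0) and ((not (3*e + z > -17 or z != -5)) -> 2*vec[0] >= 8).
Before the if: ((3*z <= -17 -> vec[e] <= e + 6) -> c >= 8) and ((not (3*z <= -17 -> vec[e] <= e + 6)) -> (((3*e + z > -17 or z != -5) -> 3*e >= 0) and ((not (3*e + z > -17 or z != -5)) -> 2*vec[0] >= 8)))
Before e := 3*vec[z + 3] - 5: ((3*z <= -17 -> vec[3*vec[z + 3] - 5] <= 3*vec[z + 3] + 1) -> c >= 8) and ((not (3*z <= -17 -> vec[3*vec[z + 3] - 5] <= 3*vec[z + 3] + 1)) -> (((9*vec[z + 3] + z > -2 or z != -5) -> 9*vec[z + 3] >= 15) and ((not (9*vec[z + 3] + z > -2 or z != -5)) -> 2*vec[0] >= 8)))
Answer: WP = ((3*z <= -17 -> vec[3*vec[z + 3] - 5] <= 3*vec[z + 3] + 1) -> c >= 8) and ((not (3*z <= -17 -> vec[3*vec[z + 3] - 5] <= 3*vec[z + 3] + 1)) -> (((9*vec[z + 3] + z > -2 or z != -5) -> 9*vec[z + 3] >= 15) and ((not (9*vec[z + 3] + z > -2 or z != -5)) -> 2*vec[0] >= 8)))


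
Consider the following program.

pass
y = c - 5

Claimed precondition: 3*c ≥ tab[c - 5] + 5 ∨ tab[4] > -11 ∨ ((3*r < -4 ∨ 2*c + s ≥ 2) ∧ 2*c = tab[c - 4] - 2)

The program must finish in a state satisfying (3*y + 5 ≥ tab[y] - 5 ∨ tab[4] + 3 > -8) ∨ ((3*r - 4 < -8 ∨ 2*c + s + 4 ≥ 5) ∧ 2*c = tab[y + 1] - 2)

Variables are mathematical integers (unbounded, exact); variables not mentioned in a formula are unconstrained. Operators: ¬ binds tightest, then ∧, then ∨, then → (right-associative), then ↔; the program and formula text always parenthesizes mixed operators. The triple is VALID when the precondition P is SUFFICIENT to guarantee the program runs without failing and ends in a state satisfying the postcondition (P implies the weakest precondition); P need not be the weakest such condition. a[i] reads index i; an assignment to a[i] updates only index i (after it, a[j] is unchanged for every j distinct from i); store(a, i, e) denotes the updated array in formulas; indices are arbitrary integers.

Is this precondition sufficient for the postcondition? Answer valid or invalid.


Working backward. After the program, the postcondition (3*y + 5 ≥ tab[y] - 5 ∨ tab[4] + 3 > -8) ∨ ((3*r - 4 < -8 ∨ 2*c + s + 4 ≥ 5) ∧ 2*c = tab[y + 1] - 2) must hold; in canonical form it is 3*y ≥ tab[y] - 10 ∨ tab[4] > -11 ∨ ((3*r < -4 ∨ 2*c + s ≥ 1) ∧ 2*c = tab[y + 1] - 2).
Before y := c - 5: 3*c ≥ tab[c - 5] + 5 ∨ tab[4] > -11 ∨ ((3*r < -4 ∨ 2*c + s ≥ 1) ∧ 2*c = tab[c - 4] - 2)
Before skip: 3*c ≥ tab[c - 5] + 5 ∨ tab[4] > -11 ∨ ((3*r < -4 ∨ 2*c + s ≥ 1) ∧ 2*c = tab[c - 4] - 2)
The weakest precondition is 3*c ≥ tab[c - 5] + 5 ∨ tab[4] > -11 ∨ ((3*r < -4 ∨ 2*c + s ≥ 1) ∧ 2*c = tab[c - 4] - 2).
Check whether 3*c ≥ tab[c - 5] + 5 ∨ tab[4] > -11 ∨ ((3*r < -4 ∨ 2*c + s ≥ 2) ∧ 2*c = tab[c - 4] - 2) implies it.
Every state satisfying the precondition satisfies the weakest precondition: the implication holds.
Answer: valid


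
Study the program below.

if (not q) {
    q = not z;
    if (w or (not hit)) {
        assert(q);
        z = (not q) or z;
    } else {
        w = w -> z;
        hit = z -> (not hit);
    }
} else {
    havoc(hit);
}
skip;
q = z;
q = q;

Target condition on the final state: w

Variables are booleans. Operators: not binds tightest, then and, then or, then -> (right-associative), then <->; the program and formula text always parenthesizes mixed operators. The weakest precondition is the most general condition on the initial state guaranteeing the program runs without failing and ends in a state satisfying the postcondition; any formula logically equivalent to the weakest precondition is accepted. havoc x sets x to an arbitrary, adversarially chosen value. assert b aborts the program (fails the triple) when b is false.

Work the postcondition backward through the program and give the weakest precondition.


Working backward. After the program, w must hold.
Before q := q: w
Before q := z: w
Before skip: w
Then branch requires ((w or (not hit)) -> ((not z) and w)) and ((not (w or (not hit))) -> (w -> z)); else branch requires w.
Before the if: ((not q) -> (((w or (not hit)) -> ((not z) and w)) and ((not (w or (not hit))) -> (w -> z)))) and (q -> w)
Answer: WP = ((not q) -> (((w or (not hit)) -> ((not z) and w)) and ((not (w or (not hit))) -> (w -> z)))) and (q -> w)


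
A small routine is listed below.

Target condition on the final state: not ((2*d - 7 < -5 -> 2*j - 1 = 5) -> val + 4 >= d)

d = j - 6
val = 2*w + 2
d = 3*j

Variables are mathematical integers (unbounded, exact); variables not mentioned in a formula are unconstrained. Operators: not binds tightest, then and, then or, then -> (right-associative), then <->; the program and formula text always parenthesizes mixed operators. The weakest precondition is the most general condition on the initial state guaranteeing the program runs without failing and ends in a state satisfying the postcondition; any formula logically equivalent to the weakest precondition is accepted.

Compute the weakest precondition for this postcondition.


Working backward. After the program, the postcondition not ((2*d - 7 < -5 -> 2*j - 1 = 5) -> val + 4 >= d) must hold; in canonical form it is not ((2*d < 2 -> 2*j = 6) -> val >= d - 4).
Before d := 3*j: not ((6*j < 2 -> 2*j = 6) -> val >= 3*j - 4)
Before val := 2*w + 2: not ((6*j < 2 -> 2*j = 6) -> 2*w >= 3*j - 6)
Before d := j - 6: not ((6*j < 2 -> 2*j = 6) -> 2*w >= 3*j - 6)
Answer: WP = not ((6*j < 2 -> 2*j = 6) -> 2*w >= 3*j - 6)


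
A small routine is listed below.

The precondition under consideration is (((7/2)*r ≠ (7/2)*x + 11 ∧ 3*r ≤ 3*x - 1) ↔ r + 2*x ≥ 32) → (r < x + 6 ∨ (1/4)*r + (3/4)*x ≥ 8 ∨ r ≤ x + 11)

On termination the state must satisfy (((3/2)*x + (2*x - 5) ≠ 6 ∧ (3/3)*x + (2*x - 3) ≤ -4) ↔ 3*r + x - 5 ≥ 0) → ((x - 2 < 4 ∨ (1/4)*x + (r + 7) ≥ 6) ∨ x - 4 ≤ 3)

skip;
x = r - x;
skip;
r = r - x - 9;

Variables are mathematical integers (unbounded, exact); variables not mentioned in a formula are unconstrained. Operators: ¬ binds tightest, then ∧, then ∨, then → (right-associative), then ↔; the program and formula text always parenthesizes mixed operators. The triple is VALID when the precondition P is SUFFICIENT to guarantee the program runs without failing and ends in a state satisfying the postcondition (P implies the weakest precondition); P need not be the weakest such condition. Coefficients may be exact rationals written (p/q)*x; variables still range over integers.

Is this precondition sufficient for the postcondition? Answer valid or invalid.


Working backward. After the program, the postcondition (((3/2)*x + (2*x - 5) ≠ 6 ∧ (3/3)*x + (2*x - 3) ≤ -4) ↔ 3*r + x - 5 ≥ 0) → ((x - 2 < 4 ∨ (1/4)*x + (r + 7) ≥ 6) ∨ x - 4 ≤ 3) must hold; in canonical form it is (((7/2)*x ≠ 11 ∧ 3*x ≤ -1) ↔ 3*r + x ≥ 5) → (x < 6 ∨ r + (1/4)*x ≥ -1 ∨ x ≤ 7).
Before r := r - x - 9: (((7/2)*x ≠ 11 ∧ 3*x ≤ -1) ↔ 3*r ≥ 2*x + 32) → (x < 6 ∨ r ≥ (3/4)*x + 8 ∨ x ≤ 7)
Before skip: (((7/2)*x ≠ 11 ∧ 3*x ≤ -1) ↔ 3*r ≥ 2*x + 32) → (x < 6 ∨ r ≥ (3/4)*x + 8 ∨ x ≤ 7)
Before x := r - x: (((7/2)*r ≠ (7/2)*x + 11 ∧ 3*r ≤ 3*x - 1) ↔ r + 2*x ≥ 32) → (r < x + 6 ∨ (1/4)*r + (3/4)*x ≥ 8 ∨ r ≤ x + 7)
Before skip: (((7/2)*r ≠ (7/2)*x + 11 ∧ 3*r ≤ 3*x - 1) ↔ r + 2*x ≥ 32) → (r < x + 6 ∨ (1/4)*r + (3/4)*x ≥ 8 ∨ r ≤ x + 7)
The weakest precondition is (((7/2)*r ≠ (7/2)*x + 11 ∧ 3*r ≤ 3*x - 1) ↔ r + 2*x ≥ 32) → (r < x + 6 ∨ (1/4)*r + (3/4)*x ≥ 8 ∨ r ≤ x + 7).
Check whether (((7/2)*r ≠ (7/2)*x + 11 ∧ 3*r ≤ 3*x - 1) ↔ r + 2*x ≥ 32) → (r < x + 6 ∨ (1/4)*r + (3/4)*x ≥ 8 ∨ r ≤ x + 11) implies it.
Countermodel: at the initial state r = 8, x = 0, the precondition holds but the weakest precondition fails.
Answer: invalid


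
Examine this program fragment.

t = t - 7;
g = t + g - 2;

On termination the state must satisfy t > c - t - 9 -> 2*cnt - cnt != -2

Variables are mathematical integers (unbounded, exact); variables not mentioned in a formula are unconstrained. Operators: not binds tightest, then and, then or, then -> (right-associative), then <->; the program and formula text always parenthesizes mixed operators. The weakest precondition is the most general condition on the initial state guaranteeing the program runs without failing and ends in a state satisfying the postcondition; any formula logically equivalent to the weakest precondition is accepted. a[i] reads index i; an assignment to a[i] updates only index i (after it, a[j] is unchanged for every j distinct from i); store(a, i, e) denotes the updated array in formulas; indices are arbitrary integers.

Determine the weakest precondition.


Working backward. After the program, the postcondition t > c - t - 9 -> 2*cnt - cnt != -2 must hold; in canonical form it is 2*t > c - 9 -> cnt != -2.
Before g := t + g - 2: 2*t > c - 9 -> cnt != -2
Before t := t - 7: 2*t > c + 5 -> cnt != -2
Answer: WP = 2*t > c + 5 -> cnt != -2


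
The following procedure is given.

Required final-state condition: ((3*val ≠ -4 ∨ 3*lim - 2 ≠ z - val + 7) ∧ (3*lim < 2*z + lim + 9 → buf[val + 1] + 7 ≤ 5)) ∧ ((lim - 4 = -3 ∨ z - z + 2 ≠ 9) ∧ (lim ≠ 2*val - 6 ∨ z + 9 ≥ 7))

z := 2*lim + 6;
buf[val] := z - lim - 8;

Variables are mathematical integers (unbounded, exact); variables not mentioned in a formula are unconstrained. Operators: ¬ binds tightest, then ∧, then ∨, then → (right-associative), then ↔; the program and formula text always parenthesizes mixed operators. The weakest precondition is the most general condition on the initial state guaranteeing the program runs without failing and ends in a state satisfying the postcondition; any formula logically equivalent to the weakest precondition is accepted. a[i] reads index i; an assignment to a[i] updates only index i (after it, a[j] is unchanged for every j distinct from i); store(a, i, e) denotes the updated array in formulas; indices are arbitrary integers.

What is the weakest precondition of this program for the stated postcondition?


Working backward. After the program, the postcondition ((3*val ≠ -4 ∨ 3*lim - 2 ≠ z - val + 7) ∧ (3*lim < 2*z + lim + 9 → buf[val + 1] + 7 ≤ 5)) ∧ ((lim - 4 = -3 ∨ z - z + 2 ≠ 9) ∧ (lim ≠ 2*val - 6 ∨ z + 9 ≥ 7)) must hold; in canonical form it is (3*val ≠ -4 ∨ 3*lim + val ≠ z + 9) ∧ (2*lim < 2*z + 9 → buf[val + 1] ≤ -2) ∧ (lim ≠ 2*val - 6 ∨ z ≥ -2).
Before buf[val] := z - lim - 8: (3*val ≠ -4 ∨ 3*lim + val ≠ z + 9) ∧ (2*lim < 2*z + 9 → store(buf, val, -lim + z - 8)[val + 1] ≤ -2) ∧ (lim ≠ 2*val - 6 ∨ z ≥ -2)
Before z := 2*lim + 6: (3*val ≠ -4 ∨ lim + val ≠ 15) ∧ (2*lim > -21 → store(buf, val, lim - 2)[val + 1] ≤ -2) ∧ (lim ≠ 2*val - 6 ∨ 2*lim ≥ -8)
Answer: WP = (3*val ≠ -4 ∨ lim + val ≠ 15) ∧ (2*lim > -21 → store(buf, val, lim - 2)[val + 1] ≤ -2) ∧ (lim ≠ 2*val - 6 ∨ 2*lim ≥ -8)


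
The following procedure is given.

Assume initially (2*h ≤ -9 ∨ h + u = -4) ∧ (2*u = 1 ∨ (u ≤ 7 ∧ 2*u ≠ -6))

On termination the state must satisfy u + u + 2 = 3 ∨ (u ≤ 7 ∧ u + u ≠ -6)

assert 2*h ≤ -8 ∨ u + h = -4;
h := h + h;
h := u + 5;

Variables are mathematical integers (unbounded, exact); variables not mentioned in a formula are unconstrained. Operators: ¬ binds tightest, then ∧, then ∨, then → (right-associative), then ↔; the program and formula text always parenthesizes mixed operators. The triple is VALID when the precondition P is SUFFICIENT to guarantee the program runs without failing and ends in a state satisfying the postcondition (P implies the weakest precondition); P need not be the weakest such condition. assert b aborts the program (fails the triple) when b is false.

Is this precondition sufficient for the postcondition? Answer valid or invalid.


Working backward. After the program, the postcondition u + u + 2 = 3 ∨ (u ≤ 7 ∧ u + u ≠ -6) must hold; in canonical form it is 2*u = 1 ∨ (u ≤ 7 ∧ 2*u ≠ -6).
Before h := u + 5: 2*u = 1 ∨ (u ≤ 7 ∧ 2*u ≠ -6)
Before h := h + h: 2*u = 1 ∨ (u ≤ 7 ∧ 2*u ≠ -6)
Before assert 2*h ≤ -8 ∨ u + h = -4: (2*h ≤ -8 ∨ h + u = -4) ∧ (2*u = 1 ∨ (u ≤ 7 ∧ 2*u ≠ -6))
The weakest precondition is (2*h ≤ -8 ∨ h + u = -4) ∧ (2*u = 1 ∨ (u ≤ 7 ∧ 2*u ≠ -6)).
Check whether (2*h ≤ -9 ∨ h + u = -4) ∧ (2*u = 1 ∨ (u ≤ 7 ∧ 2*u ≠ -6)) implies it.
Every state satisfying the precondition satisfies the weakest precondition: the implication holds.
Answer: valid


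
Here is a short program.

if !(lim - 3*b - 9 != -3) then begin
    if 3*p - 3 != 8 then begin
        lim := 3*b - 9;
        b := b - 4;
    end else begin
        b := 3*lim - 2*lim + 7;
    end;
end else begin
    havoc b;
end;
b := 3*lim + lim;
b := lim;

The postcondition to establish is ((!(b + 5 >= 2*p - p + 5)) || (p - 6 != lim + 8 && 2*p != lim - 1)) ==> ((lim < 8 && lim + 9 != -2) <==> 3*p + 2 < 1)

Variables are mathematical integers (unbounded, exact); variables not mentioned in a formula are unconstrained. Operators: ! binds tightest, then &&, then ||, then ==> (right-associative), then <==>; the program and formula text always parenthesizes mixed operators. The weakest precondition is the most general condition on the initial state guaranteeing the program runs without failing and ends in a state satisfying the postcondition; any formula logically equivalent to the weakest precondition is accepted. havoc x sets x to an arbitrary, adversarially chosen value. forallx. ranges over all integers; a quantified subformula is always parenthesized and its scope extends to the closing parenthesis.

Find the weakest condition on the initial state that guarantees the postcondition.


Working backward. After the program, the postcondition ((!(b + 5 >= 2*p - p + 5)) || (p - 6 != lim + 8 && 2*p != lim - 1)) ==> ((lim < 8 && lim + 9 != -2) <==> 3*p + 2 < 1) must hold; in canonical form it is ((!(b >= p)) || (p != lim + 14 && 2*p != lim - 1)) ==> ((lim < 8 && lim != -11) <==> 3*p < -1).
Before b := lim: ((!(lim >= p)) || (p != lim + 14 && 2*p != lim - 1)) ==> ((lim < 8 && lim != -11) <==> 3*p < -1)
Before b := 3*lim + lim: ((!(lim >= p)) || (p != lim + 14 && 2*p != lim - 1)) ==> ((lim < 8 && lim != -11) <==> 3*p < -1)
Then branch requires (3*p != 11 ==> (((!(3*b >= p + 9)) || (p != 3*b + 5 && 2*p != 3*b - 10)) ==> ((3*b < 17 && 3*b != -2) <==> 3*p < -1))) && ((!(3*p != 11)) ==> (((!(lim >= p)) || (p != lim + 14 && 2*p != lim - 1)) ==> ((lim < 8 && lim != -11) <==> 3*p < -1))); else branch requires ((!(lim >= p)) || (p != lim + 14 && 2*p != lim - 1)) ==> ((lim < 8 && lim != -11) <==> 3*p < -1).
Before the if: ((!(lim != 3*b + 6)) ==> ((3*p != 11 ==> (((!(3*b >= p + 9)) || (p != 3*b + 5 && 2*p != 3*b - 10)) ==> ((3*b < 17 && 3*b != -2) <==> 3*p < -1))) && ((!(3*p != 11)) ==> (((!(lim >= p)) || (p != lim + 14 && 2*p != lim - 1)) ==> ((lim < 8 && lim != -11) <==> 3*p < -1))))) && (lim != 3*b + 6 ==> (((!(lim >= p)) || (p != lim + 14 && 2*p != lim - 1)) ==> ((lim < 8 && lim != -11) <==> 3*p < -1)))
Answer: WP = ((!(lim != 3*b + 6)) ==> ((3*p != 11 ==> (((!(3*b >= p + 9)) || (p != 3*b + 5 && 2*p != 3*b - 10)) ==> ((3*b < 17 && 3*b != -2) <==> 3*p < -1))) && ((!(3*p != 11)) ==> (((!(lim >= p)) || (p != lim + 14 && 2*p != lim - 1)) ==> ((lim < 8 && lim != -11) <==> 3*p < -1))))) && (lim != 3*b + 6 ==> (((!(lim >= p)) || (p != lim + 14 && 2*p != lim - 1)) ==> ((lim < 8 && lim != -11) <==> 3*p < -1)))


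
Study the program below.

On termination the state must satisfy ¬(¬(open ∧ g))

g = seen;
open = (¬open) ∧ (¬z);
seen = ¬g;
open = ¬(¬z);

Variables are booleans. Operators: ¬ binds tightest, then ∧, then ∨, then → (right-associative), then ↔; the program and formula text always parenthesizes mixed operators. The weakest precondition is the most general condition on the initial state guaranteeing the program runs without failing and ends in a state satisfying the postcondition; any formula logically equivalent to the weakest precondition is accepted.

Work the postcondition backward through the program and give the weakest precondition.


Working backward. After the program, the postcondition ¬(¬(open ∧ g)) must hold; in canonical form it is open ∧ g.
Before open := ¬(¬z): z ∧ g
Before seen := ¬g: z ∧ g
Before open := (¬open) ∧ (¬z): z ∧ g
Before g := seen: z ∧ seen
Answer: WP = z ∧ seen


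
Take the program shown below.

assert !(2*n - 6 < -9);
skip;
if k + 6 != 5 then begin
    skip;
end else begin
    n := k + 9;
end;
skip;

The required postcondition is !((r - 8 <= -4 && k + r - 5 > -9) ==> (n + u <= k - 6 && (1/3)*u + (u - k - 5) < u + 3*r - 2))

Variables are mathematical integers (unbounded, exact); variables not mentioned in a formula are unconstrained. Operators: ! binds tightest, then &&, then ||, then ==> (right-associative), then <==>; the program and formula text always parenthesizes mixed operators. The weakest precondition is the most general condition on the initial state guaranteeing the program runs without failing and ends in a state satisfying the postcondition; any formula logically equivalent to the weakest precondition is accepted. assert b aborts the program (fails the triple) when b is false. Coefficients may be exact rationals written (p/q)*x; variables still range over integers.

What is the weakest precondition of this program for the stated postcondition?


Working backward. After the program, the postcondition !((r - 8 <= -4 && k + r - 5 > -9) ==> (n + u <= k - 6 && (1/3)*u + (u - k - 5) < u + 3*r - 2)) must hold; in canonical form it is !((r <= 4 && k + r > -4) ==> (n + u <= k - 6 && (1/3)*u < k + 3*r + 3)).
Before skip: !((r <= 4 && k + r > -4) ==> (n + u <= k - 6 && (1/3)*u < k + 3*r + 3))
Then branch requires !((r <= 4 && k + r > -4) ==> (n + u <= k - 6 && (1/3)*u < k + 3*r + 3)); else branch requires !((r <= 4 && k + r > -4) ==> (u <= -15 && (1/3)*u < k + 3*r + 3)).
Before the if: (k != -1 ==> (!((r <= 4 && k + r > -4) ==> (n + u <= k - 6 && (1/3)*u < k + 3*r + 3)))) && ((!(k != -1)) ==> (!((r <= 4 && k + r > -4) ==> (u <= -15 && (1/3)*u < k + 3*r + 3))))
Before skip: (k != -1 ==> (!((r <= 4 && k + r > -4) ==> (n + u <= k - 6 && (1/3)*u < k + 3*r + 3)))) && ((!(k != -1)) ==> (!((r <= 4 && k + r > -4) ==> (u <= -15 && (1/3)*u < k + 3*r + 3))))
Before assert !(2*n - 6 < -9): (!(2*n < -3)) && (k != -1 ==> (!((r <= 4 && k + r > -4) ==> (n + u <= k - 6 && (1/3)*u < k + 3*r + 3)))) && ((!(k != -1)) ==> (!((r <= 4 && k + r > -4) ==> (u <= -15 && (1/3)*u < k + 3*r + 3))))
Answer: WP = (!(2*n < -3)) && (k != -1 ==> (!((r <= 4 && k + r > -4) ==> (n + u <= k - 6 && (1/3)*u < k + 3*r + 3)))) && ((!(k != -1)) ==> (!((r <= 4 && k + r > -4) ==> (u <= -15 && (1/3)*u < k + 3*r + 3))))
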